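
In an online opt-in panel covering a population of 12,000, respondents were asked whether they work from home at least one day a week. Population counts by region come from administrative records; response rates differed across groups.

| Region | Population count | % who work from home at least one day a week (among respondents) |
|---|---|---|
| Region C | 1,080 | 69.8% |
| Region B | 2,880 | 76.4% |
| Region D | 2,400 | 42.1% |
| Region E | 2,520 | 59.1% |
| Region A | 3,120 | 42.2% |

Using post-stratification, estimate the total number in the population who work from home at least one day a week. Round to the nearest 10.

6,770

Each cell contributes its population count × the respondent rate:
  Region C: 1,080 × 69.8% = 753.84
  Region B: 2,880 × 76.4% = 2200.32
  Region D: 2,400 × 42.1% = 1010.4
  Region E: 2,520 × 59.1% = 1489.32
  Region A: 3,120 × 42.2% = 1316.64
Estimated total = 6770.52 → 6,770.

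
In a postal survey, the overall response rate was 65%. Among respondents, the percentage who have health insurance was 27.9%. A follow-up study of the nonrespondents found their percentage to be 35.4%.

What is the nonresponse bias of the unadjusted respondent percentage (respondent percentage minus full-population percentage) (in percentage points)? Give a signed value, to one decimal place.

Nonresponse fraction = 1 − 0.65 = 0.35.
Bias = (nonresponse fraction) × (respondent percentage − nonrespondent percentage)
     = 0.35 × (27.9 − 35.4) = 0.35 × -7.5 = -2.625.

-2.6 percentage points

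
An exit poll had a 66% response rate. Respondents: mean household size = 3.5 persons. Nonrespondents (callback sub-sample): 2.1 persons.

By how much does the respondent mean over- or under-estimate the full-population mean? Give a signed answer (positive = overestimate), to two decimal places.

+0.48

Nonresponse fraction = 1 − 0.66 = 0.34.
Bias = (nonresponse fraction) × (respondent mean − nonrespondent mean)
     = 0.34 × (3.5 − 2.1) = 0.34 × 1.4 = 0.476.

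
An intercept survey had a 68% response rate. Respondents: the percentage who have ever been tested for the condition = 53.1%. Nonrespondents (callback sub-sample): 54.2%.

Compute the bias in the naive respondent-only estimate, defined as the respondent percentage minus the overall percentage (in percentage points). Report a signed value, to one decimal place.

Nonresponse fraction = 1 − 0.68 = 0.32.
Bias = (nonresponse fraction) × (respondent percentage − nonrespondent percentage)
     = 0.32 × (53.1 − 54.2) = 0.32 × -1.1 = -0.352.

-0.4 percentage points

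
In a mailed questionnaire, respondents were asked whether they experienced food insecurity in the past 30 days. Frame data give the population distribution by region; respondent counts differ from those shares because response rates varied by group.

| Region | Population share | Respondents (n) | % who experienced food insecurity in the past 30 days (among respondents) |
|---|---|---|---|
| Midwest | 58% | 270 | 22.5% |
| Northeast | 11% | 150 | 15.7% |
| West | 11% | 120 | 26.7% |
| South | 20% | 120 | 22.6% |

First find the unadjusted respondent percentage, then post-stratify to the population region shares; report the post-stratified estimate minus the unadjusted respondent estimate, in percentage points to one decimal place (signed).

Naive respondent-only estimate (weights = respondent counts):
  (270/660)×22.5 + (150/660)×15.7 + (120/660)×26.7 + (120/660)×22.6 = 21.7364%
Post-stratifying to population shares instead:
  0.58×22.5 + 0.11×15.7 + 0.11×26.7 + 0.2×22.6 = 22.234%
Difference = 22.234 − 21.7364 = 0.4976 pp.

+0.5 percentage points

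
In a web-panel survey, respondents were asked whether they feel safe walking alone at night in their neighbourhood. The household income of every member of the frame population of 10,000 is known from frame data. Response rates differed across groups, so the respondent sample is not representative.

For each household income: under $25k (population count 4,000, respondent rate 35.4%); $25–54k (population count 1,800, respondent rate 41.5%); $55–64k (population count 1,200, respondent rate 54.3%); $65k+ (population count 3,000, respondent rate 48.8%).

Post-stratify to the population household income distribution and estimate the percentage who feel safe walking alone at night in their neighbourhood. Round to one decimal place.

42.8%

Reweight to the known household income distribution:
  under $25k: (4,000/10,000) × 35.4 = 14.16
  $25–54k: (1,800/10,000) × 41.5 = 7.47
  $55–64k: (1,200/10,000) × 54.3 = 6.516
  $65k+: (3,000/10,000) × 48.8 = 14.64
Post-stratified estimate = 42.786 → 42.8%.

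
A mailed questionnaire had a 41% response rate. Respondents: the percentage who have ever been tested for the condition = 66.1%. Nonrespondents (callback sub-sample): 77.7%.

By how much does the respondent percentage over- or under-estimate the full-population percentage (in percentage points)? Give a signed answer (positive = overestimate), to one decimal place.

-6.8 percentage points

Nonresponse fraction = 1 − 0.41 = 0.59.
Bias = (nonresponse fraction) × (respondent percentage − nonrespondent percentage)
     = 0.59 × (66.1 − 77.7) = 0.59 × -11.6 = -6.844.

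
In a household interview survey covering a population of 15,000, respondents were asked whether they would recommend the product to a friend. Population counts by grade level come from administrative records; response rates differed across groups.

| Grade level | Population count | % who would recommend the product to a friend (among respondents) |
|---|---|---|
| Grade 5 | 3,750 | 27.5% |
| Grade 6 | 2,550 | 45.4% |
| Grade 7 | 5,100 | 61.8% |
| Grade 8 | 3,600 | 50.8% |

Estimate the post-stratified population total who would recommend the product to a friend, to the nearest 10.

Apply each group's respondent rate to its population count:
  Grade 5: 3,750 × 27.5% = 1031.25
  Grade 6: 2,550 × 45.4% = 1157.7
  Grade 7: 5,100 × 61.8% = 3151.8
  Grade 8: 3,600 × 50.8% = 1828.8
Estimated total = 7169.55 → 7,170.

7,170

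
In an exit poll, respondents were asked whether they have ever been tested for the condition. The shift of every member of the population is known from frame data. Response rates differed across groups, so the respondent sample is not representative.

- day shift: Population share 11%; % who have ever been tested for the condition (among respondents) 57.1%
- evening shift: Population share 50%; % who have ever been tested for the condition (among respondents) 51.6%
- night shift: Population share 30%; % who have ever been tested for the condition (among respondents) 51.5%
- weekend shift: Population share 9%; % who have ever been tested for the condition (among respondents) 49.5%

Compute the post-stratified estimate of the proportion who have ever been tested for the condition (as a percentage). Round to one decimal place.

52.0%

Each cell contributes population-share × respondent value:
  day shift: 0.11 × 57.1 = 6.281
  evening shift: 0.5 × 51.6 = 25.8
  night shift: 0.3 × 51.5 = 15.45
  weekend shift: 0.09 × 49.5 = 4.455
Post-stratified estimate = 51.986 → 52.0%.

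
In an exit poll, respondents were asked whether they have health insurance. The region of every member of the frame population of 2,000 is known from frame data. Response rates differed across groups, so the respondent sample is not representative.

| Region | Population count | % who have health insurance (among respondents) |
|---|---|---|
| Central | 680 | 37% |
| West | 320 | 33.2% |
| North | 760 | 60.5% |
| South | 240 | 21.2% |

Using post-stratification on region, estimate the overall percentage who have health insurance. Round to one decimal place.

43.4%

Each cell contributes population-share × respondent value:
  Central: (680/2,000) × 37 = 12.58
  West: (320/2,000) × 33.2 = 5.312
  North: (760/2,000) × 60.5 = 22.99
  South: (240/2,000) × 21.2 = 2.544
Post-stratified estimate = 43.426 → 43.4%.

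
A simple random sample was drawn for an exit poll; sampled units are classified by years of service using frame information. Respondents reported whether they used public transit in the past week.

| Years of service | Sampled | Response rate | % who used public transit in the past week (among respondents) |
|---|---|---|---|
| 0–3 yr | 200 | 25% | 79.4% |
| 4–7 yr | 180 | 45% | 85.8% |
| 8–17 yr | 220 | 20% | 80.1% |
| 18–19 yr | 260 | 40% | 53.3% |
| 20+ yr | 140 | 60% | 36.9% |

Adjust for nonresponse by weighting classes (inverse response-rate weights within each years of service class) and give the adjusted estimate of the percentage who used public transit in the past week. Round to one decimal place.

Each respondent's weight = sampled/responded in their class; summing within a class gives n_sampled, so:
  0–3 yr: 200 × 79.4 = 15880
  4–7 yr: 180 × 85.8 = 15,444
  8–17 yr: 220 × 80.1 = 17,622
  18–19 yr: 260 × 53.3 = 13,858
  20+ yr: 140 × 36.9 = 5166
Adjusted estimate = 67,970 / 1,000 = 67.97 → 68.0%.

68.0%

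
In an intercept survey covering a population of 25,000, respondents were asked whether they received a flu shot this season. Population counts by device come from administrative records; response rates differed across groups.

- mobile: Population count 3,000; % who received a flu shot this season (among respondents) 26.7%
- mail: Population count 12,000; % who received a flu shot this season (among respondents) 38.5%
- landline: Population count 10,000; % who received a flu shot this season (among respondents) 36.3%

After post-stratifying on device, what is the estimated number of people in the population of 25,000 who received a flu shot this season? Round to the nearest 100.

9,100

Estimated count per cell = population count × respondent percentage:
  mobile: 3,000 × 26.7% = 801
  mail: 12,000 × 38.5% = 4620
  landline: 10,000 × 36.3% = 3630
Estimated total = 9051 → 9,100.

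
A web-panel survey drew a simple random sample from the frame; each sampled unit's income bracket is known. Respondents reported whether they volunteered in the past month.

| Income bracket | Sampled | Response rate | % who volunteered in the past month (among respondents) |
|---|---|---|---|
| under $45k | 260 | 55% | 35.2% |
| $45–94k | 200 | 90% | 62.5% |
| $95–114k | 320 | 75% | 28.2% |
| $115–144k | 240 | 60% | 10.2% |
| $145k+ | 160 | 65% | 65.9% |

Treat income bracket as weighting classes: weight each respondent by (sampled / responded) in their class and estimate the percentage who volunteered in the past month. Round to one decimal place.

With weight = n_sampled/n_responded per class, the weighted class total is n_sampled:
  under $45k: 260 × 35.2 = 9152
  $45–94k: 200 × 62.5 = 12,500
  $95–114k: 320 × 28.2 = 9024
  $115–144k: 240 × 10.2 = 2448
  $145k+: 160 × 65.9 = 10,544
Adjusted estimate = 43,668 / 1,180 = 37.0068 → 37.0%.

37.0%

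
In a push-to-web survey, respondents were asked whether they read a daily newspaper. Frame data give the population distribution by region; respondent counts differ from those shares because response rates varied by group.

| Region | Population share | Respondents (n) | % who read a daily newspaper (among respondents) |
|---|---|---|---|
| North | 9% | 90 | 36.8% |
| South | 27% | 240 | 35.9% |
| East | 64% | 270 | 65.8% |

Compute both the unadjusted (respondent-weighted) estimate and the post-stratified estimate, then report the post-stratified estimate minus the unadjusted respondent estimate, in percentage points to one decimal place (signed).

+5.6 percentage points

Naive respondent-only estimate (weights = respondent counts):
  (90/600)×36.8 + (240/600)×35.9 + (270/600)×65.8 = 49.49%
Post-stratifying to population shares instead:
  0.09×36.8 + 0.27×35.9 + 0.64×65.8 = 55.117%
Difference = 55.117 − 49.49 = 5.627 pp.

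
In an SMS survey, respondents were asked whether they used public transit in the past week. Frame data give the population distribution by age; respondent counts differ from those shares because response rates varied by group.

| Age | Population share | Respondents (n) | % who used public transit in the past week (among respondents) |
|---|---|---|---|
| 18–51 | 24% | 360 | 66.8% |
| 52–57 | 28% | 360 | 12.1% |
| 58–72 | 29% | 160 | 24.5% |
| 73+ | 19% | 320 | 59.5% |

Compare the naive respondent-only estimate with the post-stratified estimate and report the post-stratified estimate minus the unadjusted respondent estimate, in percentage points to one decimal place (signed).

Unadjusted (pooled respondent) estimate weights by respondent counts:
  (360/1200)×66.8 + (360/1200)×12.1 + (160/1200)×24.5 + (320/1200)×59.5 = 42.8033%
Reweighting by population age shares:
  0.24×66.8 + 0.28×12.1 + 0.29×24.5 + 0.19×59.5 = 37.83%
Difference = 37.83 − 42.8033 = -4.9733 pp.

-5.0 percentage points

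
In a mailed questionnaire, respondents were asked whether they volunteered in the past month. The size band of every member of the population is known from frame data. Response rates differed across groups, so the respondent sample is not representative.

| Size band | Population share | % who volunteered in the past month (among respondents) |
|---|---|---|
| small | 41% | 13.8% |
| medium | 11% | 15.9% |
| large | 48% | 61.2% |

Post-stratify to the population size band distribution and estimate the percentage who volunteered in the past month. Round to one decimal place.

36.8%

Post-stratification weights by population share, not respondent share:
  small: 0.41 × 13.8 = 5.658
  medium: 0.11 × 15.9 = 1.749
  large: 0.48 × 61.2 = 29.376
Post-stratified estimate = 36.783 → 36.8%.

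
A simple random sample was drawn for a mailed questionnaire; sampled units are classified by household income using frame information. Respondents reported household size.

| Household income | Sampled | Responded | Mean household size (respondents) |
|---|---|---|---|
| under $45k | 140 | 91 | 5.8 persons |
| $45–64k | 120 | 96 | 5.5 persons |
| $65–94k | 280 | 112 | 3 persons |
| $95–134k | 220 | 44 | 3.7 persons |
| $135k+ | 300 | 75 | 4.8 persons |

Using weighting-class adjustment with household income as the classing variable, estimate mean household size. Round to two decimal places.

4.31

Response rates by class: under $45k 91/140 = 65%, $45–64k 96/120 = 80%, $65–94k 112/280 = 40%, $95–134k 44/220 = 20%, $135k+ 75/300 = 25%.
Weighting each respondent by the inverse class response rate inflates each class back to its sampled size, so the class weight is n_sampled:
  under $45k: 140 × 5.8 = 812
  $45–64k: 120 × 5.5 = 660
  $65–94k: 280 × 3 = 840
  $95–134k: 220 × 3.7 = 814
  $135k+: 300 × 4.8 = 1440
Adjusted estimate = 4566 / 1,060 = 4.30755 → 4.31.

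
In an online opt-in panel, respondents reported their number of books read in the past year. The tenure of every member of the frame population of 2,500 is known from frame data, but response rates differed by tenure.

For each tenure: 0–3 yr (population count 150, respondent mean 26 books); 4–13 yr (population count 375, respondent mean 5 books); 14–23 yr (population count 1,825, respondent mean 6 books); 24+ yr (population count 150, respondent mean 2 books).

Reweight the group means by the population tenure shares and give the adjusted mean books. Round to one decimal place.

Post-stratification weights by population share, not respondent share:
  0–3 yr: (150/2,500) × 26 = 1.56
  4–13 yr: (375/2,500) × 5 = 0.75
  14–23 yr: (1,825/2,500) × 6 = 4.38
  24+ yr: (150/2,500) × 2 = 0.12
Post-stratified estimate = 6.81 → 6.8.

6.8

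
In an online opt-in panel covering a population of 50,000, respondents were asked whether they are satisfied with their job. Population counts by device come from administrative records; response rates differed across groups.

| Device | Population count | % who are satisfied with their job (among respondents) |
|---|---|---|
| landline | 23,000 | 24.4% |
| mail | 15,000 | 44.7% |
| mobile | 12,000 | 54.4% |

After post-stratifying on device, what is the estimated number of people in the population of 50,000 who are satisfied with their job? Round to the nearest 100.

18,800

Apply each group's respondent rate to its population count:
  landline: 23,000 × 24.4% = 5612
  mail: 15,000 × 44.7% = 6705
  mobile: 12,000 × 54.4% = 6528
Estimated total = 18,845 → 18,800.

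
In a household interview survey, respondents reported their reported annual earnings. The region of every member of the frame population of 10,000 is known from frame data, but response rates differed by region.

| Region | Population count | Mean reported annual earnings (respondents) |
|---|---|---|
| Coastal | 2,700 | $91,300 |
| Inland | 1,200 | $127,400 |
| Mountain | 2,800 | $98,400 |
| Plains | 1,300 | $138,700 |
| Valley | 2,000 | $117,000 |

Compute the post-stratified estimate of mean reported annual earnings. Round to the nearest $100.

Reweight to the known region distribution:
  Coastal: (2,700/10,000) × 91,300 = 24,651
  Inland: (1,200/10,000) × 127,400 = 15,288
  Mountain: (2,800/10,000) × 98,400 = 27,552
  Plains: (1,300/10,000) × 138,700 = 18,031
  Valley: (2,000/10,000) × 117,000 = 23,400
Post-stratified estimate = 108,922 → $108,900.

$108,900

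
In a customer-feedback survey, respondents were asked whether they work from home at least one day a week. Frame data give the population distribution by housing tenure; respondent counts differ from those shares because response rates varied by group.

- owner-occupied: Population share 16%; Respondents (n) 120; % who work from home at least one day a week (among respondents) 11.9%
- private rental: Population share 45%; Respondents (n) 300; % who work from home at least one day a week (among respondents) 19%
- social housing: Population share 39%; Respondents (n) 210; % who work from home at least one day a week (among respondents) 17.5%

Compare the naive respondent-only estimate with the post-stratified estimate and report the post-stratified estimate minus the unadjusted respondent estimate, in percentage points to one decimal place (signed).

Without adjustment, the pooled respondent share is:
  (120/630)×11.9 + (300/630)×19 + (210/630)×17.5 = 17.1476%
Post-stratified estimate weights by population shares:
  0.16×11.9 + 0.45×19 + 0.39×17.5 = 17.279%
Difference = 17.279 − 17.1476 = 0.1314 pp.

+0.1 percentage points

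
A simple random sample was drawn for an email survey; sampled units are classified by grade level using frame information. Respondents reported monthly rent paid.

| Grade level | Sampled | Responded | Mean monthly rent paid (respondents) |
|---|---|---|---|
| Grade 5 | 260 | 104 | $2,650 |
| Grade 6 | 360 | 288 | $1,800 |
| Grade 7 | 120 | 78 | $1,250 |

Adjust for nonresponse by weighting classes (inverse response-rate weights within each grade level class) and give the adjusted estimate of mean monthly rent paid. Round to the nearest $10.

$2,010

Response rates by class: Grade 5 104/260 = 40%, Grade 6 288/360 = 80%, Grade 7 78/120 = 65%.
Weighting each respondent by the inverse class response rate inflates each class back to its sampled size, so the class weight is n_sampled:
  Grade 5: 260 × 2650 = 689,000
  Grade 6: 360 × 1800 = 648,000
  Grade 7: 120 × 1250 = 150,000
Adjusted estimate = 1,487,000 / 740 = 2009.46 → $2,010.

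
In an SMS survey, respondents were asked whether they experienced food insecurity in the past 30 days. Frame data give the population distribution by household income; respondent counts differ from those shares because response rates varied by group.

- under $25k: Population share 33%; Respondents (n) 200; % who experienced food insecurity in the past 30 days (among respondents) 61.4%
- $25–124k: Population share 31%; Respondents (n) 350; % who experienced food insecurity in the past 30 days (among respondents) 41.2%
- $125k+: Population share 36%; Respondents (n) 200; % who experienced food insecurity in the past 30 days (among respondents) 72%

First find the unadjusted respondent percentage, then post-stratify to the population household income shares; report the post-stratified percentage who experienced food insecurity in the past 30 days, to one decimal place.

59.0%

Unadjusted (pooled respondent) estimate weights by respondent counts:
  (200/750)×61.4 + (350/750)×41.2 + (200/750)×72 = 54.8%
Post-stratified estimate weights by population shares:
  0.33×61.4 + 0.31×41.2 + 0.36×72 = 58.954%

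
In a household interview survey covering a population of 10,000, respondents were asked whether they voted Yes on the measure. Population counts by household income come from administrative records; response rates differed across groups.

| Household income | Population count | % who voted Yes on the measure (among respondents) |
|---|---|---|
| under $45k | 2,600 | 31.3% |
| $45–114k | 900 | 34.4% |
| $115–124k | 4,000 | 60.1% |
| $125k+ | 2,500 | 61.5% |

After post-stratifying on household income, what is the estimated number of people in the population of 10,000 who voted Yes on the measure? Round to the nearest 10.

5,060

Apply each group's respondent rate to its population count:
  under $45k: 2,600 × 31.3% = 813.8
  $45–114k: 900 × 34.4% = 309.6
  $115–124k: 4,000 × 60.1% = 2404
  $125k+: 2,500 × 61.5% = 1537.5
Estimated total = 5064.9 → 5,060.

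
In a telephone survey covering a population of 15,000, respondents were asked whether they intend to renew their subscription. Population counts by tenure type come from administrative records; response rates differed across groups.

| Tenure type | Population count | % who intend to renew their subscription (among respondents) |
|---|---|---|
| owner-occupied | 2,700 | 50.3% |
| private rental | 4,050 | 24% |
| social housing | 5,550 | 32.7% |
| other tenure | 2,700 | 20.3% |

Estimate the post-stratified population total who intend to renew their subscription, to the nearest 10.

Apply each group's respondent rate to its population count:
  owner-occupied: 2,700 × 50.3% = 1358.1
  private rental: 4,050 × 24% = 972
  social housing: 5,550 × 32.7% = 1814.85
  other tenure: 2,700 × 20.3% = 548.1
Estimated total = 4693.05 → 4,690.

4,690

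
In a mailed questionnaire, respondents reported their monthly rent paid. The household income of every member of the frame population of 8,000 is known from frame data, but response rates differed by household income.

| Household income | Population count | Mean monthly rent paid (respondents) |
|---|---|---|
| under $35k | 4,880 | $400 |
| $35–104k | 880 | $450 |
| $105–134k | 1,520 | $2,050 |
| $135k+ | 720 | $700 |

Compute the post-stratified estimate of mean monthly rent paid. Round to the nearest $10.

Post-stratification weights by population share, not respondent share:
  under $35k: (4,880/8,000) × 400 = 244
  $35–104k: (880/8,000) × 450 = 49.5
  $105–134k: (1,520/8,000) × 2050 = 389.5
  $135k+: (720/8,000) × 700 = 63
Post-stratified estimate = 746 → $750.

$750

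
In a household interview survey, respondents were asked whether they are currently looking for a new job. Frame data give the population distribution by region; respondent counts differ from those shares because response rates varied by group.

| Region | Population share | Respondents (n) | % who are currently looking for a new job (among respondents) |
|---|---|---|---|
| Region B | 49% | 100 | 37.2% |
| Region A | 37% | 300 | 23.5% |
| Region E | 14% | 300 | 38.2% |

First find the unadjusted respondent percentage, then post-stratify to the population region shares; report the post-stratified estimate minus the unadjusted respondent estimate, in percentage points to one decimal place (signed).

+0.5 percentage points

Naive respondent-only estimate (weights = respondent counts):
  (100/700)×37.2 + (300/700)×23.5 + (300/700)×38.2 = 31.7571%
Post-stratifying to population shares instead:
  0.49×37.2 + 0.37×23.5 + 0.14×38.2 = 32.271%
Difference = 32.271 − 31.7571 = 0.5139 pp.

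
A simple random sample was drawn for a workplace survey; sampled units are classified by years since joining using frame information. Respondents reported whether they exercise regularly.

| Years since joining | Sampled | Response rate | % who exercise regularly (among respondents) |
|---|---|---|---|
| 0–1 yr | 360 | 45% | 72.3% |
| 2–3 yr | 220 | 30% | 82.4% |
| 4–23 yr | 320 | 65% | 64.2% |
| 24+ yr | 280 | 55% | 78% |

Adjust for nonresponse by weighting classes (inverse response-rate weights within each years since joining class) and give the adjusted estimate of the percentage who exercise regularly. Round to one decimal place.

73.3%

Each respondent's weight = sampled/responded in their class; summing within a class gives n_sampled, so:
  0–1 yr: 360 × 72.3 = 26,028
  2–3 yr: 220 × 82.4 = 18,128
  4–23 yr: 320 × 64.2 = 20,544
  24+ yr: 280 × 78 = 21,840
Adjusted estimate = 86,540 / 1,180 = 73.339 → 73.3%.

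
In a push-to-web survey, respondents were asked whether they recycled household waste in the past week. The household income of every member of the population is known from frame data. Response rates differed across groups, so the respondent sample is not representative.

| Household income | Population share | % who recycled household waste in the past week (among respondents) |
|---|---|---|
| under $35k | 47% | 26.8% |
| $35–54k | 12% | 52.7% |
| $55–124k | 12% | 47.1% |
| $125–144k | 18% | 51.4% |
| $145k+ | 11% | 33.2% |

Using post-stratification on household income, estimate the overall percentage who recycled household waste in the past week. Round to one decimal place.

Each cell contributes population-share × respondent value:
  under $35k: 0.47 × 26.8 = 12.596
  $35–54k: 0.12 × 52.7 = 6.324
  $55–124k: 0.12 × 47.1 = 5.652
  $125–144k: 0.18 × 51.4 = 9.252
  $145k+: 0.11 × 33.2 = 3.652
Post-stratified estimate = 37.476 → 37.5%.

37.5%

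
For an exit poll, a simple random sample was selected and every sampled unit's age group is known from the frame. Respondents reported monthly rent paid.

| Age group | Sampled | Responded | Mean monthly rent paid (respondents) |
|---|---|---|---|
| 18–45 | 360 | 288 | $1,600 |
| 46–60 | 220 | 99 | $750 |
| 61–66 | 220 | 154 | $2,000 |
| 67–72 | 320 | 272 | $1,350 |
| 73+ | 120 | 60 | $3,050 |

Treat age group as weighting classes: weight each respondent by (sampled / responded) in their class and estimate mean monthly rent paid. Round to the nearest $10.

$1,600

Response rates by class: 18–45 288/360 = 80%, 46–60 99/220 = 45%, 61–66 154/220 = 70%, 67–72 272/320 = 85%, 73+ 60/120 = 50%.
With weight = n_sampled/n_responded per class, the weighted class total is n_sampled:
  18–45: 360 × 1600 = 576,000
  46–60: 220 × 750 = 165,000
  61–66: 220 × 2000 = 440,000
  67–72: 320 × 1350 = 432,000
  73+: 120 × 3050 = 366,000
Adjusted estimate = 1,979,000 / 1,240 = 1595.97 → $1,600.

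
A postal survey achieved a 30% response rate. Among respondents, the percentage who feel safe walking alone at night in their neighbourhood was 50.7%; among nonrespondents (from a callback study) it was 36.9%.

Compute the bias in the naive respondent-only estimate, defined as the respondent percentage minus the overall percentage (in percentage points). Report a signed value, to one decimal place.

Nonresponse fraction = 1 − 0.3 = 0.7.
Bias = (nonresponse fraction) × (respondent percentage − nonrespondent percentage)
     = 0.7 × (50.7 − 36.9) = 0.7 × 13.8 = 9.66.

+9.7 percentage points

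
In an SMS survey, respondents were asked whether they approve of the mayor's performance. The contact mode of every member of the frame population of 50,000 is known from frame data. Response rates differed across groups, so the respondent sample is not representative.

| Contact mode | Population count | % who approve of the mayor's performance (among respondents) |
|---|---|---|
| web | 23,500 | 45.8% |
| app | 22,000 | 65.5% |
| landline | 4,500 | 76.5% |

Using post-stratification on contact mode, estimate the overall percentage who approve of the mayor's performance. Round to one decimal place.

Weight each group's respondent value by its population share:
  web: (23,500/50,000) × 45.8 = 21.526
  app: (22,000/50,000) × 65.5 = 28.82
  landline: (4,500/50,000) × 76.5 = 6.885
Post-stratified estimate = 57.231 → 57.2%.

57.2%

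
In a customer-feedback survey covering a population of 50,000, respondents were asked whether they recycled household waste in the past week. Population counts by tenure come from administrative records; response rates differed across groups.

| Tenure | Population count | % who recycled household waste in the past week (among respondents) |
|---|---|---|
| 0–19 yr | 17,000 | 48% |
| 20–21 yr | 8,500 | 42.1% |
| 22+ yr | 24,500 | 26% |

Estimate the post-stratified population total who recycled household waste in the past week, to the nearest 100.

Apply each group's respondent rate to its population count:
  0–19 yr: 17,000 × 48% = 8160
  20–21 yr: 8,500 × 42.1% = 3578.5
  22+ yr: 24,500 × 26% = 6370
Estimated total = 18108.5 → 18,100.

18,100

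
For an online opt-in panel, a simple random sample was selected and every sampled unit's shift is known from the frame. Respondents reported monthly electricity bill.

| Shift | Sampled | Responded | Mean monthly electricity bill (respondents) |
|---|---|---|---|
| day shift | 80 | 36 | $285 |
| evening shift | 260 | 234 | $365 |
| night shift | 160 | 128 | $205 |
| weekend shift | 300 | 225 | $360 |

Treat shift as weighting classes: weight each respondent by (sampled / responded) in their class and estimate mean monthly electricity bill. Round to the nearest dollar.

$323

Response rates by class: day shift 36/80 = 45%, evening shift 234/260 = 90%, night shift 128/160 = 80%, weekend shift 225/300 = 75%.
With weight = n_sampled/n_responded per class, the weighted class total is n_sampled:
  day shift: 80 × 285 = 22,800
  evening shift: 260 × 365 = 94,900
  night shift: 160 × 205 = 32,800
  weekend shift: 300 × 360 = 108,000
Adjusted estimate = 258,500 / 800 = 323.125 → $323.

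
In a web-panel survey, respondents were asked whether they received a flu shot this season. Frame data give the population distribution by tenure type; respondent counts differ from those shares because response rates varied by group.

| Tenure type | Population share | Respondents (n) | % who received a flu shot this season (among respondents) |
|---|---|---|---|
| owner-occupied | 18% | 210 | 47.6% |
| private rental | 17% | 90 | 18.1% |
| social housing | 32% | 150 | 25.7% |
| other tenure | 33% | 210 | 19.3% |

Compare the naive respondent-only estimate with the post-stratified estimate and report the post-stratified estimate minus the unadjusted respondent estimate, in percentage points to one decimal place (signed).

-3.4 percentage points

Naive respondent-only estimate (weights = respondent counts):
  (210/660)×47.6 + (90/660)×18.1 + (150/660)×25.7 + (210/660)×19.3 = 29.5955%
Post-stratifying to population shares instead:
  0.18×47.6 + 0.17×18.1 + 0.32×25.7 + 0.33×19.3 = 26.238%
Difference = 26.238 − 29.5955 = -3.3575 pp.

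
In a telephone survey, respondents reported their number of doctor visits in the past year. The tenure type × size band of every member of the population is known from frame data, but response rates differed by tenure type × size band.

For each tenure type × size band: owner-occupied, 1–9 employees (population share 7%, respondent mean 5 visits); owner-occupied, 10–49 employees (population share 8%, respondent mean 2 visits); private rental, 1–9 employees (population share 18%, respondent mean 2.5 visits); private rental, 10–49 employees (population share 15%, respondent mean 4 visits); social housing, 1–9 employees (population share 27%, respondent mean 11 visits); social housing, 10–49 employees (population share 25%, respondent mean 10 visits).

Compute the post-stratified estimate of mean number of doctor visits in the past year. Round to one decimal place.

7.0

Post-stratification weights by population share, not respondent share:
  owner-occupied, 1–9 employees: 0.07 × 5 = 0.35
  owner-occupied, 10–49 employees: 0.08 × 2 = 0.16
  private rental, 1–9 employees: 0.18 × 2.5 = 0.45
  private rental, 10–49 employees: 0.15 × 4 = 0.6
  social housing, 1–9 employees: 0.27 × 11 = 2.97
  social housing, 10–49 employees: 0.25 × 10 = 2.5
Post-stratified estimate = 7.03 → 7.0.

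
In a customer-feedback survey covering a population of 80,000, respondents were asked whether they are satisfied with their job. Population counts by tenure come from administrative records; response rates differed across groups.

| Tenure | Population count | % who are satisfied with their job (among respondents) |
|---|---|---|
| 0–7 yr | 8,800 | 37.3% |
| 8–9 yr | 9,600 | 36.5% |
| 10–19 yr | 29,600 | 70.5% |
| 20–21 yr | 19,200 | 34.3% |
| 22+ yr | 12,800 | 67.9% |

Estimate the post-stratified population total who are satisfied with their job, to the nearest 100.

42,900

Apply each group's respondent rate to its population count:
  0–7 yr: 8,800 × 37.3% = 3282.4
  8–9 yr: 9,600 × 36.5% = 3504
  10–19 yr: 29,600 × 70.5% = 20,868
  20–21 yr: 19,200 × 34.3% = 6585.6
  22+ yr: 12,800 × 67.9% = 8691.2
Estimated total = 42931.2 → 42,900.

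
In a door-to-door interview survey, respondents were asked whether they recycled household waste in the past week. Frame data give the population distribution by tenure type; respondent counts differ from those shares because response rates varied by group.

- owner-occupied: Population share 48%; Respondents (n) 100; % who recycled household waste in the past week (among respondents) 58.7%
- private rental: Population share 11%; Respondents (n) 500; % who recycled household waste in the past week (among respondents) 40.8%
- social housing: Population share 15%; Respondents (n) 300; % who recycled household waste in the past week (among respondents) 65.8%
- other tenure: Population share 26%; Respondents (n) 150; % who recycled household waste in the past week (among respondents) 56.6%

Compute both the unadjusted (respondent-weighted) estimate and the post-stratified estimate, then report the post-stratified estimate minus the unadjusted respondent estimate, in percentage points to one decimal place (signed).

+5.3 percentage points

Without adjustment, the pooled respondent share is:
  (100/1050)×58.7 + (500/1050)×40.8 + (300/1050)×65.8 + (150/1050)×56.6 = 51.9048%
Reweighting by population tenure type shares:
  0.48×58.7 + 0.11×40.8 + 0.15×65.8 + 0.26×56.6 = 57.25%
Difference = 57.25 − 51.9048 = 5.3452 pp.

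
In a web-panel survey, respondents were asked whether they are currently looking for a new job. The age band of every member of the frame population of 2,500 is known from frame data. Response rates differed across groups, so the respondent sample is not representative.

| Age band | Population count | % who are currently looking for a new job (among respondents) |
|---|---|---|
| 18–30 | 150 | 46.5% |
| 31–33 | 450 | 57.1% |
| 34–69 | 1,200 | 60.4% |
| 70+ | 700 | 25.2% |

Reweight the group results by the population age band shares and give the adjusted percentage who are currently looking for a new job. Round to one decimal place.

Each cell contributes population-share × respondent value:
  18–30: (150/2,500) × 46.5 = 2.79
  31–33: (450/2,500) × 57.1 = 10.278
  34–69: (1,200/2,500) × 60.4 = 28.992
  70+: (700/2,500) × 25.2 = 7.056
Post-stratified estimate = 49.116 → 49.1%.

49.1%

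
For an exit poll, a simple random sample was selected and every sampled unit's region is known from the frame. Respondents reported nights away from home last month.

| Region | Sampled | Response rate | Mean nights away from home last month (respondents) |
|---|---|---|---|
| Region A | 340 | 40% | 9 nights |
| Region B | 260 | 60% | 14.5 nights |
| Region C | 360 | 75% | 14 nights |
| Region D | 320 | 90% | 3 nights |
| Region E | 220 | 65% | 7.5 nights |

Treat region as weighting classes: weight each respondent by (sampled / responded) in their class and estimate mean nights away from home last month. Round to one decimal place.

Weighting each respondent by the inverse class response rate inflates each class back to its sampled size, so the class weight is n_sampled:
  Region A: 340 × 9 = 3060
  Region B: 260 × 14.5 = 3770
  Region C: 360 × 14 = 5040
  Region D: 320 × 3 = 960
  Region E: 220 × 7.5 = 1650
Adjusted estimate = 14,480 / 1,500 = 9.65333 → 9.7.

9.7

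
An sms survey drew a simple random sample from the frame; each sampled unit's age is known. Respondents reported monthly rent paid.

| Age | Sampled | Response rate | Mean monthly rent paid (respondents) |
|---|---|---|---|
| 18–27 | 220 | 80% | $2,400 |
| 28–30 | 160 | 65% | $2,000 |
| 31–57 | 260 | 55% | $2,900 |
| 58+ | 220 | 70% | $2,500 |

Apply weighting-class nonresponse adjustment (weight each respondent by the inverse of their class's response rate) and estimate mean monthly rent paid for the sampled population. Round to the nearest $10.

$2,500

Inverse-response-rate weighting restores each class to its sampled count, so class totals weight by n_sampled:
  18–27: 220 × 2400 = 528,000
  28–30: 160 × 2000 = 320,000
  31–57: 260 × 2900 = 754,000
  58+: 220 × 2500 = 550,000
Adjusted estimate = 2,152,000 / 860 = 2502.33 → $2,500.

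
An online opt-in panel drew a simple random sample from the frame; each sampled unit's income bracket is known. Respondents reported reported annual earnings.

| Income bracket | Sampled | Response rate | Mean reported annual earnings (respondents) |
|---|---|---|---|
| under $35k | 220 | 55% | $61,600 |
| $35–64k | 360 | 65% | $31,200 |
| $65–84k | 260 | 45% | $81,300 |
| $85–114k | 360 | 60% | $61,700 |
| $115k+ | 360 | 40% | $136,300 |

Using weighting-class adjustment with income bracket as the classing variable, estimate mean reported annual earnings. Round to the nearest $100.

$75,100

Weighting each respondent by the inverse class response rate inflates each class back to its sampled size, so the class weight is n_sampled:
  under $35k: 220 × 61,600 = 13,552,000
  $35–64k: 360 × 31,200 = 11,232,000
  $65–84k: 260 × 81,300 = 21,138,000
  $85–114k: 360 × 61,700 = 22,212,000
  $115k+: 360 × 136,300 = 49,068,000
Adjusted estimate = 117,202,000 / 1,560 = 75129.5 → $75,100.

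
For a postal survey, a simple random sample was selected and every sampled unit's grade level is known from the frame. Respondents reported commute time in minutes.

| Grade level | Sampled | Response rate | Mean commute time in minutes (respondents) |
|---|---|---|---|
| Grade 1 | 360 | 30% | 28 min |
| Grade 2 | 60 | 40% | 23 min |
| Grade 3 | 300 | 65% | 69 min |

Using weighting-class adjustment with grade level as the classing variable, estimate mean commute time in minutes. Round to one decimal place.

Each respondent's weight = sampled/responded in their class; summing within a class gives n_sampled, so:
  Grade 1: 360 × 28 = 10,080
  Grade 2: 60 × 23 = 1380
  Grade 3: 300 × 69 = 20,700
Adjusted estimate = 32,160 / 720 = 44.6667 → 44.7.

44.7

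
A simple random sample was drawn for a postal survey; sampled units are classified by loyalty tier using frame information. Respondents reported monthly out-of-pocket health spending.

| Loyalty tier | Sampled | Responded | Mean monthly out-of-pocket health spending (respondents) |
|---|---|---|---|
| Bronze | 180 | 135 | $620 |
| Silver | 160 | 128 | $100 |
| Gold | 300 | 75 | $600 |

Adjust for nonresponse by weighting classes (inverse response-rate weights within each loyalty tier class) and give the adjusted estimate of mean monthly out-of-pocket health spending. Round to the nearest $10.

$480

Response rates by class: Bronze 135/180 = 75%, Silver 128/160 = 80%, Gold 75/300 = 25%.
Inverse-response-rate weighting restores each class to its sampled count, so class totals weight by n_sampled:
  Bronze: 180 × 620 = 111,600
  Silver: 160 × 100 = 16,000
  Gold: 300 × 600 = 180,000
Adjusted estimate = 307,600 / 640 = 480.625 → $480.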